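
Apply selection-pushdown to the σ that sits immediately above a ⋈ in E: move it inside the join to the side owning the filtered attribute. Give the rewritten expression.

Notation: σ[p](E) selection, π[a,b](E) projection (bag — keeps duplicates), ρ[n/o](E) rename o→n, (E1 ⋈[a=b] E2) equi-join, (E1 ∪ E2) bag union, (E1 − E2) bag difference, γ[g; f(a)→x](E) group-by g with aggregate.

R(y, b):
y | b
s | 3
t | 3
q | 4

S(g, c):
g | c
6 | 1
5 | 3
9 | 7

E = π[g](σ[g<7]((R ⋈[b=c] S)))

σ filters on g, owned by the right side.
E' = π[g]((R ⋈[b=c] σ[g<7](S)))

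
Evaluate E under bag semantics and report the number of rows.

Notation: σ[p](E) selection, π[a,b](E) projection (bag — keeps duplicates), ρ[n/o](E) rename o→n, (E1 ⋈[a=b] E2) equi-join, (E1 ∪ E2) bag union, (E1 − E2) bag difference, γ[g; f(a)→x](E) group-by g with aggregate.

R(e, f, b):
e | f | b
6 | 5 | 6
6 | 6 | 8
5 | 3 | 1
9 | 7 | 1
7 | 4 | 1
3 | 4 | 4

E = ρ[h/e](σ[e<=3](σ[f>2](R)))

Per-node cardinality:
  R → 6
  σ[f>2](R) → 6
  σ[e<=3](σ[f>2](R)) → 1
  ρ[h/e](σ[e<=3](σ[f>2](R))) → 1

|E| = 1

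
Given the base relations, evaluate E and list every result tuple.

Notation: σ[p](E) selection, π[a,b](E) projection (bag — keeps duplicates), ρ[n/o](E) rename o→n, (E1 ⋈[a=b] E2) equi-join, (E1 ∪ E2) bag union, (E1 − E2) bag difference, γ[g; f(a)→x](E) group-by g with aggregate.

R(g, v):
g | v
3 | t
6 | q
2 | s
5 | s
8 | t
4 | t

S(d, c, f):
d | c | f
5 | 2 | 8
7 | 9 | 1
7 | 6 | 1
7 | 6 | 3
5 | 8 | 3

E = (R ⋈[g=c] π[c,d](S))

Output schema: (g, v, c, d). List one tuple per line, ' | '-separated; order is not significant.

Stepwise |·|:
  R → 6
  S → 5
  π[c,d](S) → 5
  (R ⋈[g=c] π[c,d](S)) → 4

== RESULT ==
g | v | c | d
2 | s | 2 | 5
6 | q | 6 | 7
6 | q | 6 | 7
8 | t | 8 | 5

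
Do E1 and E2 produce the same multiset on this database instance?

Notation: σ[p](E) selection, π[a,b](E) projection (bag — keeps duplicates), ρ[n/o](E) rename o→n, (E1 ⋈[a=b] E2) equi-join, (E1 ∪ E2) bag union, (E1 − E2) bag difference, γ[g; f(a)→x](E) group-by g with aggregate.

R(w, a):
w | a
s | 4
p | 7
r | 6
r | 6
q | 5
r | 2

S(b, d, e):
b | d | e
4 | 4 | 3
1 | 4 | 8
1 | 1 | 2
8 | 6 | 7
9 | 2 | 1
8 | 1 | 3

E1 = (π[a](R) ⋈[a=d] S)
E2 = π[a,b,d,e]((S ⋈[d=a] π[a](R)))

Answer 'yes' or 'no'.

E1 subexpression sizes:
  R → 6
  π[a](R) → 6
  S → 6
  (π[a](R) ⋈[a=d] S) → 5
E2 subexpression sizes:
  S → 6
  R → 6
  π[a](R) → 6
  (S ⋈[d=a] π[a](R)) → 5
  π[a,b,d,e]((S ⋈[d=a] π[a](R))) → 5

E1 and E2 produce the same multiset:
a | b | d | e
2 | 9 | 2 | 1
4 | 1 | 4 | 8
4 | 4 | 4 | 3
6 | 8 | 6 | 7
6 | 8 | 6 | 7

yes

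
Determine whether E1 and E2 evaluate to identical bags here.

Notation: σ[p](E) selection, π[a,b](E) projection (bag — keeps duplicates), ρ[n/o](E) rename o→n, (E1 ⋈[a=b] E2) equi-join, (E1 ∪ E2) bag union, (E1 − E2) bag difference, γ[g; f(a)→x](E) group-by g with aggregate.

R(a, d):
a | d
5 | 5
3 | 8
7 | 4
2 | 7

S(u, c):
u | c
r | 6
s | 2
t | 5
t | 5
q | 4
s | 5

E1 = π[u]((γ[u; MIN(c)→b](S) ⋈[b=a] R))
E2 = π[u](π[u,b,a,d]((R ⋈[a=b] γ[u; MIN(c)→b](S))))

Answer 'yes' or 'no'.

E1 stepwise |·|:
  S → 6
  γ[u; MIN(c)→b](S) → 4
  R → 4
  (γ[u; MIN(c)→b](S) ⋈[b=a] R) → 2
  π[u]((γ[u; MIN(c)→b](S) ⋈[b=a] R)) → 2
E2 stepwise |·|:
  R → 4
  S → 6
  γ[u; MIN(c)→b](S) → 4
  (R ⋈[a=b] γ[u; MIN(c)→b](S)) → 2
  π[u,b,a,d]((R ⋈[a=b] γ[u; MIN(c)→b](S))) → 2
  π[u](π[u,b,a,d]((R ⋈[a=b] γ[u; MIN(c)→b](S)))) → 2

E1 and E2 produce the same multiset:
u
s
t

yes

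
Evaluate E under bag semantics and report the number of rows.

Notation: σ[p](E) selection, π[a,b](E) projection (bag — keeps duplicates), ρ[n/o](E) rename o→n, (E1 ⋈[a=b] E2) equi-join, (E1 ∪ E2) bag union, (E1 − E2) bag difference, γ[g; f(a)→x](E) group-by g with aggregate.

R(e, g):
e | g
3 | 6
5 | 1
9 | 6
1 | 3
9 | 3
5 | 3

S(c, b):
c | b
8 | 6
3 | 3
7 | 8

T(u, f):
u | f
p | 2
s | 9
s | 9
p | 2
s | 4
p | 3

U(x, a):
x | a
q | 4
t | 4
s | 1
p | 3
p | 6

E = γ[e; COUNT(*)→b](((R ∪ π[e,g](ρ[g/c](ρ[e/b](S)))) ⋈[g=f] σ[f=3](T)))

Stepwise |·|:
  R → 6
  S → 3
  ρ[e/b](S) → 3
  ρ[g/c](ρ[e/b](S)) → 3
  π[e,g](ρ[g/c](ρ[e/b](S))) → 3
  (R ∪ π[e,g](ρ[g/c](ρ[e/b](S)))) → 9
  T → 6
  σ[f=3](T) → 1
  ((R ∪ π[e,g](ρ[g/c](ρ[e/b](S)))) ⋈[g=f] σ[f=3](T)) → 4
  γ[e; COUNT(*)→b](((R ∪ π[e,g](ρ[g/c](ρ[e/b](S)))) ⋈[g=f] σ[f=3](T))) → 4

|E| = 4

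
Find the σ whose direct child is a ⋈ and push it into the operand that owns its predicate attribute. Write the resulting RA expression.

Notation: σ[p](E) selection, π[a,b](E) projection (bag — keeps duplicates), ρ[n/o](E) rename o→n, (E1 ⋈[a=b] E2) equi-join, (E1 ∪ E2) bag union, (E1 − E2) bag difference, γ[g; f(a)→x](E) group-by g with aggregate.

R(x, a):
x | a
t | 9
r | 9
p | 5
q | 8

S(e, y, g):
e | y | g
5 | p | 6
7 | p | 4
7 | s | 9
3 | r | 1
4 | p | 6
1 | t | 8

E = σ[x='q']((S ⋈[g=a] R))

σ filters on x, owned by the right side.
E' = (S ⋈[g=a] σ[x='q'](R))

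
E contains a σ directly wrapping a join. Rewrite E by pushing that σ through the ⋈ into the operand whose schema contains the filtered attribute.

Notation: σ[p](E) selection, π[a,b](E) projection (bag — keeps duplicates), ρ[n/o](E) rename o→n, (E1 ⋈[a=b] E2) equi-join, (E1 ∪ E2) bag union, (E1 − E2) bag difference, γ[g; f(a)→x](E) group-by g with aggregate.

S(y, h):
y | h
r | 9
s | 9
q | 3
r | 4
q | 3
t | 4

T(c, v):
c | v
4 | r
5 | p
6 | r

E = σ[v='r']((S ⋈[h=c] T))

σ filters on v, owned by the right side.
E' = (S ⋈[h=c] σ[v='r'](T))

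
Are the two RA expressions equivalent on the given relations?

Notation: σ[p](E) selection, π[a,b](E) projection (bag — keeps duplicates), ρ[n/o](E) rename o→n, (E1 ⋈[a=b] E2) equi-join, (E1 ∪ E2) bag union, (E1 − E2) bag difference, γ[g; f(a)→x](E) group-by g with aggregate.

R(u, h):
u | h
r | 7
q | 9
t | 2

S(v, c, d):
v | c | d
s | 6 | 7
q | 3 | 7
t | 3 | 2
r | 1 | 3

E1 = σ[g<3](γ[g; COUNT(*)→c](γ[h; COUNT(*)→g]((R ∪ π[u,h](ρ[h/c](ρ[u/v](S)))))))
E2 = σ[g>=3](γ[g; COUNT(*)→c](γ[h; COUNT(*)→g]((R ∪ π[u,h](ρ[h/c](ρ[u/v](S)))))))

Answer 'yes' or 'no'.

E1 per-node cardinality:
  R → 3
  S → 4
  ρ[u/v](S) → 4
  ρ[h/c](ρ[u/v](S)) → 4
  π[u,h](ρ[h/c](ρ[u/v](S))) → 4
  (R ∪ π[u,h](ρ[h/c](ρ[u/v](S)))) → 7
  γ[h; COUNT(*)→g]((R ∪ π[u,h](ρ[h/c](ρ[u/v](S))))) → 6
  γ[g; COUNT(*)→c](γ[h; COUNT(*)→g]((R ∪ π[u,h](ρ[h/c](ρ[u/v](S)))))) → 2
  σ[g<3](γ[g; COUNT(*)→c](γ[h; COUNT(*)→g]((R ∪ π[u,h](ρ[h/c](ρ[u/v](S))))))) → 2
E2 per-node cardinality:
  R → 3
  S → 4
  ρ[u/v](S) → 4
  ρ[h/c](ρ[u/v](S)) → 4
  π[u,h](ρ[h/c](ρ[u/v](S))) → 4
  (R ∪ π[u,h](ρ[h/c](ρ[u/v](S)))) → 7
  γ[h; COUNT(*)→g]((R ∪ π[u,h](ρ[h/c](ρ[u/v](S))))) → 6
  γ[g; COUNT(*)→c](γ[h; COUNT(*)→g]((R ∪ π[u,h](ρ[h/c](ρ[u/v](S)))))) → 2
  σ[g>=3](γ[g; COUNT(*)→c](γ[h; COUNT(*)→g]((R ∪ π[u,h](ρ[h/c](ρ[u/v](S))))))) → 0

E1 result:
g | c
1 | 5
2 | 1
E2 result:
g | c
(0 rows)
Witness: (2, 1) appears 1× in E1 but 0× in E2.

no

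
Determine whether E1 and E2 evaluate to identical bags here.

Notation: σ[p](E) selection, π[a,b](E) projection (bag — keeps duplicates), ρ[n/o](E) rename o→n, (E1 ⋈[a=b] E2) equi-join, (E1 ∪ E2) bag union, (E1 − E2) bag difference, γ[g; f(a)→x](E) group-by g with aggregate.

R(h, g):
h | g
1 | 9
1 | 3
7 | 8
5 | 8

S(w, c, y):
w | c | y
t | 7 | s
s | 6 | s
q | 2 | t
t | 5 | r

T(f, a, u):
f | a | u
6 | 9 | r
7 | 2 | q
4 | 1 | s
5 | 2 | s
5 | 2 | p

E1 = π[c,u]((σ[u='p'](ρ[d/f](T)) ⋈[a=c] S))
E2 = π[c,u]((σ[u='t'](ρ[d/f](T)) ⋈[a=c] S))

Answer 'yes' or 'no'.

E1 stepwise |·|:
  T → 5
  ρ[d/f](T) → 5
  σ[u='p'](ρ[d/f](T)) → 1
  S → 4
  (σ[u='p'](ρ[d/f](T)) ⋈[a=c] S) → 1
  π[c,u]((σ[u='p'](ρ[d/f](T)) ⋈[a=c] S)) → 1
E2 stepwise |·|:
  T → 5
  ρ[d/f](T) → 5
  σ[u='t'](ρ[d/f](T)) → 0
  S → 4
  (σ[u='t'](ρ[d/f](T)) ⋈[a=c] S) → 0
  π[c,u]((σ[u='t'](ρ[d/f](T)) ⋈[a=c] S)) → 0

E1 result:
c | u
2 | p
E2 result:
c | u
(0 rows)
Witness: (2, 'p') appears 1× in E1 but 0× in E2.

no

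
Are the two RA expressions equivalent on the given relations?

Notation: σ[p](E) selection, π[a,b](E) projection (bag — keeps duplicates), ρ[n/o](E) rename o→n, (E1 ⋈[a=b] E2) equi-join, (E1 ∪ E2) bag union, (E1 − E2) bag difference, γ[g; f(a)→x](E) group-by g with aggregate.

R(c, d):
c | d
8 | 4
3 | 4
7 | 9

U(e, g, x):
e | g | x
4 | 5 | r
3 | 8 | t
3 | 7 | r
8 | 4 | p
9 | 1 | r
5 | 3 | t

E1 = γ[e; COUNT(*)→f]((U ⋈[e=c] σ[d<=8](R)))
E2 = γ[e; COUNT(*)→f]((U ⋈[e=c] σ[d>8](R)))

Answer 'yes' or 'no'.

E1 per-node cardinality:
  U → 6
  R → 3
  σ[d<=8](R) → 2
  (U ⋈[e=c] σ[d<=8](R)) → 3
  γ[e; COUNT(*)→f]((U ⋈[e=c] σ[d<=8](R))) → 2
E2 per-node cardinality:
  U → 6
  R → 3
  σ[d>8](R) → 1
  (U ⋈[e=c] σ[d>8](R)) → 0
  γ[e; COUNT(*)→f]((U ⋈[e=c] σ[d>8](R))) → 0

E1 result:
e | f
3 | 2
8 | 1
E2 result:
e | f
(0 rows)
Witness: (3, 2) appears 1× in E1 but 0× in E2.

no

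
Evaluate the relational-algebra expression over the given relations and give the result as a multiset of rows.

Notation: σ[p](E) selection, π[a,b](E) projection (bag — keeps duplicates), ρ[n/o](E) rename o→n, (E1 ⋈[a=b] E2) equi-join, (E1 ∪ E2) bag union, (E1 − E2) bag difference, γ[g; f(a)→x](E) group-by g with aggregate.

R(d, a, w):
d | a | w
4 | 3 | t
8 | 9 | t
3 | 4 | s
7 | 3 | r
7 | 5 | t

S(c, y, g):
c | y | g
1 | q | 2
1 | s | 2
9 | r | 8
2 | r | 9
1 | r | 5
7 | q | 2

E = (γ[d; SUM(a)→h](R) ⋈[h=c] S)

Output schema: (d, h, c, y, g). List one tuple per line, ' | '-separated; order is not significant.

Per-node cardinality:
  R → 5
  γ[d; SUM(a)→h](R) → 4
  S → 6
  (γ[d; SUM(a)→h](R) ⋈[h=c] S) → 1

== RESULT ==
d | h | c | y | g
8 | 9 | 9 | r | 8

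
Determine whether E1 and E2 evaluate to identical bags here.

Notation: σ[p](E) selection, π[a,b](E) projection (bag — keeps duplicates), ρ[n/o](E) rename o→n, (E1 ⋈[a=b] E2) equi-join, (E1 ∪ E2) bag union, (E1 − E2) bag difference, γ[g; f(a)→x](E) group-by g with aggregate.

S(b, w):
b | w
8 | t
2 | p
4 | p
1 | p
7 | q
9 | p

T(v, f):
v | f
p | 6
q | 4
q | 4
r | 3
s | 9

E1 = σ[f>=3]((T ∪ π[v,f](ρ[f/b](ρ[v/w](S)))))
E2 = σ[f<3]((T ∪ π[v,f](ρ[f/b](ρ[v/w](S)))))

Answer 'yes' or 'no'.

E1 subexpression sizes:
  T → 5
  S → 6
  ρ[v/w](S) → 6
  ρ[f/b](ρ[v/w](S)) → 6
  π[v,f](ρ[f/b](ρ[v/w](S))) → 6
  (T ∪ π[v,f](ρ[f/b](ρ[v/w](S)))) → 11
  σ[f>=3]((T ∪ π[v,f](ρ[f/b](ρ[v/w](S))))) → 9
E2 subexpression sizes:
  T → 5
  S → 6
  ρ[v/w](S) → 6
  ρ[f/b](ρ[v/w](S)) → 6
  π[v,f](ρ[f/b](ρ[v/w](S))) → 6
  (T ∪ π[v,f](ρ[f/b](ρ[v/w](S)))) → 11
  σ[f<3]((T ∪ π[v,f](ρ[f/b](ρ[v/w](S))))) → 2

E1 result:
v | f
p | 4
p | 6
p | 9
q | 4
q | 4
q | 7
r | 3
s | 9
t | 8
E2 result:
v | f
p | 1
p | 2
Witness: ('s', 9) appears 1× in E1 but 0× in E2.

no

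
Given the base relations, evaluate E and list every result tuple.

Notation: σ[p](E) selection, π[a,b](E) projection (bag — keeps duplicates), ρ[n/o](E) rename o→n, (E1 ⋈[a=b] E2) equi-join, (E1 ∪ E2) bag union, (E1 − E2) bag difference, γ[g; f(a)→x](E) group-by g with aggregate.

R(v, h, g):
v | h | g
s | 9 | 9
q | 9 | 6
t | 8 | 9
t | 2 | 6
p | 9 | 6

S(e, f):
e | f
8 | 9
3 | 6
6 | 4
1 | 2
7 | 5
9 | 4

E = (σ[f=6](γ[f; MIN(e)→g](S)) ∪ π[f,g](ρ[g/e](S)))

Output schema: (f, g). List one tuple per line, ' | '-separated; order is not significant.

Per-node cardinality:
  S → 6
  γ[f; MIN(e)→g](S) → 5
  σ[f=6](γ[f; MIN(e)→g](S)) → 1
  S → 6
  ρ[g/e](S) → 6
  π[f,g](ρ[g/e](S)) → 6
  (σ[f=6](γ[f; MIN(e)→g](S)) ∪ π[f,g](ρ[g/e](S))) → 7

== RESULT ==
f | g
2 | 1
4 | 6
4 | 9
5 | 7
6 | 3
6 | 3
9 | 8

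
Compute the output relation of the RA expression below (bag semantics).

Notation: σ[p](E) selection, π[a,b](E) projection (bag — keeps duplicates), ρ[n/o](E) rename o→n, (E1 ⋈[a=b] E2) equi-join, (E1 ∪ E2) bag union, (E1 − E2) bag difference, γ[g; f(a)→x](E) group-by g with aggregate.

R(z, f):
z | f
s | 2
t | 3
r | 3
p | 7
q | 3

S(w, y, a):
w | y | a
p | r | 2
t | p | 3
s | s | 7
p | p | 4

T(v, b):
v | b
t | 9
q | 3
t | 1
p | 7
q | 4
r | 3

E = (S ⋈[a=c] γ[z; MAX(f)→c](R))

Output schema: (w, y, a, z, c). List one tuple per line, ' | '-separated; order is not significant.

Row counts bottom-up:
  S → 4
  R → 5
  γ[z; MAX(f)→c](R) → 5
  (S ⋈[a=c] γ[z; MAX(f)→c](R)) → 5

== RESULT ==
w | y | a | z | c
p | r | 2 | s | 2
s | s | 7 | p | 7
t | p | 3 | q | 3
t | p | 3 | r | 3
t | p | 3 | t | 3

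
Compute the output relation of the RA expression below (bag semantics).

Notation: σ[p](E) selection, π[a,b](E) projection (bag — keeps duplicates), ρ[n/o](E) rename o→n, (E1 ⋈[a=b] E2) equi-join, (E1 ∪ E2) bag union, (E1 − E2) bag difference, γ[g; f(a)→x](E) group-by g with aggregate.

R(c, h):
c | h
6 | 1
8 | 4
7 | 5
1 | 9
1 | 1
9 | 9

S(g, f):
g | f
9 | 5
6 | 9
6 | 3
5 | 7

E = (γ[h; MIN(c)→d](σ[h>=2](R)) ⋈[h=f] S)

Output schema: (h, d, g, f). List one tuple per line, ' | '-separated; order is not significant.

Per-node cardinality:
  R → 6
  σ[h>=2](R) → 4
  γ[h; MIN(c)→d](σ[h>=2](R)) → 3
  S → 4
  (γ[h; MIN(c)→d](σ[h>=2](R)) ⋈[h=f] S) → 2

== RESULT ==
h | d | g | f
5 | 7 | 9 | 5
9 | 1 | 6 | 9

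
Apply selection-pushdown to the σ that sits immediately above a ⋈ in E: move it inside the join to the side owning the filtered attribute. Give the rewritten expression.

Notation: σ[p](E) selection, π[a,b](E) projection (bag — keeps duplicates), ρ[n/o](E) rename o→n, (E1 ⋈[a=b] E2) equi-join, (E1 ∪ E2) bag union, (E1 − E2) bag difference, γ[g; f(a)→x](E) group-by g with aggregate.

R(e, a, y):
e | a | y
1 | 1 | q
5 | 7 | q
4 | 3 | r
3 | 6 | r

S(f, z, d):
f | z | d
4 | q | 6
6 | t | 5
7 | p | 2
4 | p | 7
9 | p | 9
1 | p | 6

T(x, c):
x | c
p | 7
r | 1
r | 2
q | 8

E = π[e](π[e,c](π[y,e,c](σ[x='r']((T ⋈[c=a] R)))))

σ filters on x, owned by the left side.
E' = π[e](π[e,c](π[y,e,c]((σ[x='r'](T) ⋈[c=a] R))))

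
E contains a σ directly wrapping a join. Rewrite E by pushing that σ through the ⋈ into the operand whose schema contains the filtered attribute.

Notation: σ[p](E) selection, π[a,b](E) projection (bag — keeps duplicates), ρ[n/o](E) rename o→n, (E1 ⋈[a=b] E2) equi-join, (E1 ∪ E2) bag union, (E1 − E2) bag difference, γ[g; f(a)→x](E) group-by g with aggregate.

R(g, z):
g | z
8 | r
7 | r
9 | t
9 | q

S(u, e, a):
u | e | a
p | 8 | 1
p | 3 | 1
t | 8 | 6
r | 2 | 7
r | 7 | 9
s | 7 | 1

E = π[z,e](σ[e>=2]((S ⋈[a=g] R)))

σ filters on e, owned by the left side.
E' = π[z,e]((σ[e>=2](S) ⋈[a=g] R))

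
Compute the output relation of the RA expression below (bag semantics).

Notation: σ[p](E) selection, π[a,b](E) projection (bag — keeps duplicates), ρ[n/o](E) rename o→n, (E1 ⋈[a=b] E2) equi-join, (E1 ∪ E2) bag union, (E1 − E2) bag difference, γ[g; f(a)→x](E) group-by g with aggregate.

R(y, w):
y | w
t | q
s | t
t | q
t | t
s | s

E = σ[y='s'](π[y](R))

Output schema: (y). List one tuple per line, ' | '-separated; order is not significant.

Per-node cardinality:
  R → 5
  π[y](R) → 5
  σ[y='s'](π[y](R)) → 2

== RESULT ==
y
s
s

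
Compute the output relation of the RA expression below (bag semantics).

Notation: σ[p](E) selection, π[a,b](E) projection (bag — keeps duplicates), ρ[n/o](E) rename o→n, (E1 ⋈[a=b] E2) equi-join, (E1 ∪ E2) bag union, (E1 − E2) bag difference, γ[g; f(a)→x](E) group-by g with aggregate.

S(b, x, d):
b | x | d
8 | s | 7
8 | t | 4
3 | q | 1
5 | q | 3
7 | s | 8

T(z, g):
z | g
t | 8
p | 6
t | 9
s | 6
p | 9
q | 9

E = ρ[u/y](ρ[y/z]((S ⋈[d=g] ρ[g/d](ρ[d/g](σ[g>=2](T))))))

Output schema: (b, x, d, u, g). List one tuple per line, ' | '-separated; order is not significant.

Stepwise |·|:
  S → 5
  T → 6
  σ[g>=2](T) → 6
  ρ[d/g](σ[g>=2](T)) → 6
  ρ[g/d](ρ[d/g](σ[g>=2](T))) → 6
  (S ⋈[d=g] ρ[g/d](ρ[d/g](σ[g>=2](T)))) → 1
  ρ[y/z]((S ⋈[d=g] ρ[g/d](ρ[d/g](σ[g>=2](T))))) → 1
  ρ[u/y](ρ[y/z]((S ⋈[d=g] ρ[g/d](ρ[d/g](σ[g>=2](T)))))) → 1

== RESULT ==
b | x | d | u | g
7 | s | 8 | t | 8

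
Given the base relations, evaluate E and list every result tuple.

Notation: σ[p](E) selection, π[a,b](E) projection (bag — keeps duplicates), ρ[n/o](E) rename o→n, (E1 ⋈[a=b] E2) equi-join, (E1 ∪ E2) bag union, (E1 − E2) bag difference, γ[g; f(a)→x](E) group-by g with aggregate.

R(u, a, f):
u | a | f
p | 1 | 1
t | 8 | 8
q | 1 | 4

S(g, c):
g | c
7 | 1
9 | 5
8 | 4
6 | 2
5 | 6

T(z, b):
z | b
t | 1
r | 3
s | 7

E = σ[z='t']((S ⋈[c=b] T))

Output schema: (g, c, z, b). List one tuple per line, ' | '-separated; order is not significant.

Subexpression sizes:
  S → 5
  T → 3
  (S ⋈[c=b] T) → 1
  σ[z='t']((S ⋈[c=b] T)) → 1

== RESULT ==
g | c | z | b
7 | 1 | t | 1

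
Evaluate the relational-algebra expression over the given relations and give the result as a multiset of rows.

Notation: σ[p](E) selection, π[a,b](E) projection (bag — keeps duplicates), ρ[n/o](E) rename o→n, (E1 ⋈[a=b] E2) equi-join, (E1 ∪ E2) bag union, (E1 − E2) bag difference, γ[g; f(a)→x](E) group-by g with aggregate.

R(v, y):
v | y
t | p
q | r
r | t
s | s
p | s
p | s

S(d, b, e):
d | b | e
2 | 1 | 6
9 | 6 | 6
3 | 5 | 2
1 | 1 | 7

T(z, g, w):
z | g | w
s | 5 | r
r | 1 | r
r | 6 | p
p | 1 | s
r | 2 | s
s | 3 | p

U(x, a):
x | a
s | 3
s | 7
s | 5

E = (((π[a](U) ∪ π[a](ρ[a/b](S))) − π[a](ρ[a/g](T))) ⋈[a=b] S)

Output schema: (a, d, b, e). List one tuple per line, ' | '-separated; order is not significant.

Stepwise |·|:
  U → 3
  π[a](U) → 3
  S → 4
  ρ[a/b](S) → 4
  π[a](ρ[a/b](S)) → 4
  (π[a](U) ∪ π[a](ρ[a/b](S))) → 7
  T → 6
  ρ[a/g](T) → 6
  π[a](ρ[a/g](T)) → 6
  ((π[a](U) ∪ π[a](ρ[a/b](S))) − π[a](ρ[a/g](T))) → 2
  S → 4
  (((π[a](U) ∪ π[a](ρ[a/b](S))) − π[a](ρ[a/g](T))) ⋈[a=b] S) → 1

== RESULT ==
a | d | b | e
5 | 3 | 5 | 2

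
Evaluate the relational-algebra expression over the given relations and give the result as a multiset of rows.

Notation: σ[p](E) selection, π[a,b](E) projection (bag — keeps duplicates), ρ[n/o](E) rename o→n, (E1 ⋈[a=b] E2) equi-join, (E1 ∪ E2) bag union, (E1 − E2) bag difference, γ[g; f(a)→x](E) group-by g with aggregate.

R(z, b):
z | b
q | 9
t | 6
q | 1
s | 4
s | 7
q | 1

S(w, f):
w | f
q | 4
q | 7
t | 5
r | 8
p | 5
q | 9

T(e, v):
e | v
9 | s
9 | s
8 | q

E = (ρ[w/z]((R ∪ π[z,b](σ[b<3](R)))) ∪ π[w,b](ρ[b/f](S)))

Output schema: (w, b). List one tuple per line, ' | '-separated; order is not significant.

Row counts bottom-up:
  R → 6
  R → 6
  σ[b<3](R) → 2
  π[z,b](σ[b<3](R)) → 2
  (R ∪ π[z,b](σ[b<3](R))) → 8
  ρ[w/z]((R ∪ π[z,b](σ[b<3](R)))) → 8
  S → 6
  ρ[b/f](S) → 6
  π[w,b](ρ[b/f](S)) → 6
  (ρ[w/z]((R ∪ π[z,b](σ[b<3](R)))) ∪ π[w,b](ρ[b/f](S))) → 14

== RESULT ==
w | b
p | 5
q | 1
q | 1
q | 1
q | 1
q | 4
q | 7
q | 9
q | 9
r | 8
s | 4
s | 7
t | 5
t | 6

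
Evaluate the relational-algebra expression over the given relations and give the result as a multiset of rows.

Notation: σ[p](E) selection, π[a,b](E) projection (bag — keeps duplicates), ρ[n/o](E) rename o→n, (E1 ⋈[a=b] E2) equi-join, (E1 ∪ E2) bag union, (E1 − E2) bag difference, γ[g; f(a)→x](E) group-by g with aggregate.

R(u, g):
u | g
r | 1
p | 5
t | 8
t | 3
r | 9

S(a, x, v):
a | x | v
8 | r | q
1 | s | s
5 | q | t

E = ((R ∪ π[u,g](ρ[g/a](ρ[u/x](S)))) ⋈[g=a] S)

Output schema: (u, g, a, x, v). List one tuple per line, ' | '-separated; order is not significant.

Stepwise |·|:
  R → 5
  S → 3
  ρ[u/x](S) → 3
  ρ[g/a](ρ[u/x](S)) → 3
  π[u,g](ρ[g/a](ρ[u/x](S))) → 3
  (R ∪ π[u,g](ρ[g/a](ρ[u/x](S)))) → 8
  S → 3
  ((R ∪ π[u,g](ρ[g/a](ρ[u/x](S)))) ⋈[g=a] S) → 6

== RESULT ==
u | g | a | x | v
p | 5 | 5 | q | t
q | 5 | 5 | q | t
r | 1 | 1 | s | s
r | 8 | 8 | r | q
s | 1 | 1 | s | s
t | 8 | 8 | r | q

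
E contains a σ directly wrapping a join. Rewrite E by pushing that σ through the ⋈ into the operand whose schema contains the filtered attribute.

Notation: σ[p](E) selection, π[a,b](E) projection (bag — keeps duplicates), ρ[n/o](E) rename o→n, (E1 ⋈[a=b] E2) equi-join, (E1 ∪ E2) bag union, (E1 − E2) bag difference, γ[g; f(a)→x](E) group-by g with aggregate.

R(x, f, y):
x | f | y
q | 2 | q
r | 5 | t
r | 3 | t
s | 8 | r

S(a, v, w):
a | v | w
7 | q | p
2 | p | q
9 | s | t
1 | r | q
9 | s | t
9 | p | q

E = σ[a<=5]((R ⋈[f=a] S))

σ filters on a, owned by the right side.
E' = (R ⋈[f=a] σ[a<=5](S))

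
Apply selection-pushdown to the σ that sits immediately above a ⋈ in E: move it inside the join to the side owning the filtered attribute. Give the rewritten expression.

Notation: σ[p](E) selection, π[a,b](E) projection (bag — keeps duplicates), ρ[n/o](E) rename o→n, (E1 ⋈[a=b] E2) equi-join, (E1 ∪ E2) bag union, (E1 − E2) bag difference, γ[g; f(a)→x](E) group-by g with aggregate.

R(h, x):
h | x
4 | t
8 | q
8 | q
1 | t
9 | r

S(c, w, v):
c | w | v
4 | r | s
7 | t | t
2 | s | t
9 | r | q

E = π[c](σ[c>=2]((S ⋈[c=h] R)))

σ filters on c, owned by the left side.
E' = π[c]((σ[c>=2](S) ⋈[c=h] R))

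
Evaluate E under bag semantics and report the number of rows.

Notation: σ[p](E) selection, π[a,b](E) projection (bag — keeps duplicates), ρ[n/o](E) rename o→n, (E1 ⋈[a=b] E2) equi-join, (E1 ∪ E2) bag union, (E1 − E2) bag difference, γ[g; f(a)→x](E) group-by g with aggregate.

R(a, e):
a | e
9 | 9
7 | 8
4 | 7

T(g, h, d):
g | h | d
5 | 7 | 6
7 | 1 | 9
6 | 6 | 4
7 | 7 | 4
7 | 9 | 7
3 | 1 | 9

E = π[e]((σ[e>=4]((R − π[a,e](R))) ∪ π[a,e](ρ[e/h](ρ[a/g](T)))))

Subexpression sizes:
  R → 3
  R → 3
  π[a,e](R) → 3
  (R − π[a,e](R)) → 0
  σ[e>=4]((R − π[a,e](R))) → 0
  T → 6
  ρ[a/g](T) → 6
  ρ[e/h](ρ[a/g](T)) → 6
  π[a,e](ρ[e/h](ρ[a/g](T))) → 6
  (σ[e>=4]((R − π[a,e](R))) ∪ π[a,e](ρ[e/h](ρ[a/g](T)))) → 6
  π[e]((σ[e>=4]((R − π[a,e](R))) ∪ π[a,e](ρ[e/h](ρ[a/g](T))))) → 6

|E| = 6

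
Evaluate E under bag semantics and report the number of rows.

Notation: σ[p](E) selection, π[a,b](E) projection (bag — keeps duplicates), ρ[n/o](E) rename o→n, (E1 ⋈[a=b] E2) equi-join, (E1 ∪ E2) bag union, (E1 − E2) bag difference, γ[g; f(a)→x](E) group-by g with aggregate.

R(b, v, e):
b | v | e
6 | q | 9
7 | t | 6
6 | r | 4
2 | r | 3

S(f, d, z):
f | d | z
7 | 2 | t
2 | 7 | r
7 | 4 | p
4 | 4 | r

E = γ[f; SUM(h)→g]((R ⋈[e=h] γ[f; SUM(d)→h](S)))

Subexpression sizes:
  R → 4
  S → 4
  γ[f; SUM(d)→h](S) → 3
  (R ⋈[e=h] γ[f; SUM(d)→h](S)) → 2
  γ[f; SUM(h)→g]((R ⋈[e=h] γ[f; SUM(d)→h](S))) → 2

|E| = 2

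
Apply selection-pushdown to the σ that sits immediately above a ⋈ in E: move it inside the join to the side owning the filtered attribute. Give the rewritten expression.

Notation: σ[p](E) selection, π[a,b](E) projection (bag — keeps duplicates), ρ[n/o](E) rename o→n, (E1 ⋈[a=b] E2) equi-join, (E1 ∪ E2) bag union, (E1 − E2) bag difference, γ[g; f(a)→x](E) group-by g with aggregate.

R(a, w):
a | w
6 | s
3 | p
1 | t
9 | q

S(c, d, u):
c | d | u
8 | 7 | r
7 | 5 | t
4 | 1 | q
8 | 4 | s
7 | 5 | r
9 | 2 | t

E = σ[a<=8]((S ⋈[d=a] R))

σ filters on a, owned by the right side.
E' = (S ⋈[d=a] σ[a<=8](R))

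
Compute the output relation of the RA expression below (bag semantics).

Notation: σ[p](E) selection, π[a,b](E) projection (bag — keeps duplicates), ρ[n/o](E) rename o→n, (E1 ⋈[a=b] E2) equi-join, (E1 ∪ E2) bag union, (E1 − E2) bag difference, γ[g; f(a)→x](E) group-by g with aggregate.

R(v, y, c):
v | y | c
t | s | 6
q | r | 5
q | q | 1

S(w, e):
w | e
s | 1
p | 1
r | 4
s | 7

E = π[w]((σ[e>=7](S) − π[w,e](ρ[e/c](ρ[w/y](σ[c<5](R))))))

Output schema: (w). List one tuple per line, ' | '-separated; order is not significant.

Stepwise |·|:
  S → 4
  σ[e>=7](S) → 1
  R → 3
  σ[c<5](R) → 1
  ρ[w/y](σ[c<5](R)) → 1
  ρ[e/c](ρ[w/y](σ[c<5](R))) → 1
  π[w,e](ρ[e/c](ρ[w/y](σ[c<5](R)))) → 1
  (σ[e>=7](S) − π[w,e](ρ[e/c](ρ[w/y](σ[c<5](R))))) → 1
  π[w]((σ[e>=7](S) − π[w,e](ρ[e/c](ρ[w/y](σ[c<5](R)))))) → 1

== RESULT ==
w
s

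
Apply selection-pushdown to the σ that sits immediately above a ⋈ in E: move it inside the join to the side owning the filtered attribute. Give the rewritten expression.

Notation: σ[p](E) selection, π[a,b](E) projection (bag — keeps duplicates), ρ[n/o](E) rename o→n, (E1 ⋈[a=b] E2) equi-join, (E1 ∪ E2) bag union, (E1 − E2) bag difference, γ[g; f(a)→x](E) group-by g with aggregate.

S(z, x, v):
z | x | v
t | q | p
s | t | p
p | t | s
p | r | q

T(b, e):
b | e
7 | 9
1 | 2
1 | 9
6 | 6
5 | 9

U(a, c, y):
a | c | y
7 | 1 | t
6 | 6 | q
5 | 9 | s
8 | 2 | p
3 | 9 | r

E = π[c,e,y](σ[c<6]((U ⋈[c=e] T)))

σ filters on c, owned by the left side.
E' = π[c,e,y]((σ[c<6](U) ⋈[c=e] T))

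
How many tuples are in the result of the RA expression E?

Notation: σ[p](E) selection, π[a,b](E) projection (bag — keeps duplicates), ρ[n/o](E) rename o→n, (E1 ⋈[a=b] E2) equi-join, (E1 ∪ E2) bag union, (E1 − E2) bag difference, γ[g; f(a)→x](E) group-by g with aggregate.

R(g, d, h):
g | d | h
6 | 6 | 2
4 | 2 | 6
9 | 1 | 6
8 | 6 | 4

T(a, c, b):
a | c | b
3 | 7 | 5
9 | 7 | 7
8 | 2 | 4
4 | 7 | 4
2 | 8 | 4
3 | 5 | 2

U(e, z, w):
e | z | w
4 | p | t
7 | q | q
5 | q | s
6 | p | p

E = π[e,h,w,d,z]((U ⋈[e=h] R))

Stepwise |·|:
  U → 4
  R → 4
  (U ⋈[e=h] R) → 3
  π[e,h,w,d,z]((U ⋈[e=h] R)) → 3

|E| = 3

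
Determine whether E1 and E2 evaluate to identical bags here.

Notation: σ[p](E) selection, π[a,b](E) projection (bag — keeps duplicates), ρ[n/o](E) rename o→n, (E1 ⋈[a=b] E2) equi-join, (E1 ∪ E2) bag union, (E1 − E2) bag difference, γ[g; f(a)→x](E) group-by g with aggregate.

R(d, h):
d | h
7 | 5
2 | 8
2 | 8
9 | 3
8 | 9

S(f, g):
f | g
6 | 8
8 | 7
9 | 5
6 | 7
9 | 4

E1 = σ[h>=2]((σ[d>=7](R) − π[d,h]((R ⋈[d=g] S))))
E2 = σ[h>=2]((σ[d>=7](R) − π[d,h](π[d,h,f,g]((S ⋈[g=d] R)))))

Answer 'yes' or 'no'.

E1 subexpression sizes:
  R → 5
  σ[d>=7](R) → 3
  R → 5
  S → 5
  (R ⋈[d=g] S) → 3
  π[d,h]((R ⋈[d=g] S)) → 3
  (σ[d>=7](R) − π[d,h]((R ⋈[d=g] S))) → 1
  σ[h>=2]((σ[d>=7](R) − π[d,h]((R ⋈[d=g] S)))) → 1
E2 subexpression sizes:
  R → 5
  σ[d>=7](R) → 3
  S → 5
  R → 5
  (S ⋈[g=d] R) → 3
  π[d,h,f,g]((S ⋈[g=d] R)) → 3
  π[d,h](π[d,h,f,g]((S ⋈[g=d] R))) → 3
  (σ[d>=7](R) − π[d,h](π[d,h,f,g]((S ⋈[g=d] R)))) → 1
  σ[h>=2]((σ[d>=7](R) − π[d,h](π[d,h,f,g]((S ⋈[g=d] R))))) → 1

E1 and E2 produce the same multiset:
d | h
9 | 3

yes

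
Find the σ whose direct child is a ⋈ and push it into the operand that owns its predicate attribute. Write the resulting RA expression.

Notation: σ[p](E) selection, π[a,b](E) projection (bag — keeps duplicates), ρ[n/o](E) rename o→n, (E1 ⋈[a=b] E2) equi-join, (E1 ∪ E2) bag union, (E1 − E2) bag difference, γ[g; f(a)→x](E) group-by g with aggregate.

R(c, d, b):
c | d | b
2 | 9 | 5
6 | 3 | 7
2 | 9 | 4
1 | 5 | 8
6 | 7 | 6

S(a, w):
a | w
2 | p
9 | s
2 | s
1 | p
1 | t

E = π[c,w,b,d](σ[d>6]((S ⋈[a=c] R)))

σ filters on d, owned by the right side.
E' = π[c,w,b,d]((S ⋈[a=c] σ[d>6](R)))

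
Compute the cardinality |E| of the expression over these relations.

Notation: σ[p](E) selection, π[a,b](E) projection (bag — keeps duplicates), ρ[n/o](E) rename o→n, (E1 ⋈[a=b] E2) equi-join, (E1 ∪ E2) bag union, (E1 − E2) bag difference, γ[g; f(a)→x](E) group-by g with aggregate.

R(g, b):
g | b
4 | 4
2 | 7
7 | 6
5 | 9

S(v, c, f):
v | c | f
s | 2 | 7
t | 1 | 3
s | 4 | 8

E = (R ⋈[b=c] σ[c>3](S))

Row counts bottom-up:
  R → 4
  S → 3
  σ[c>3](S) → 1
  (R ⋈[b=c] σ[c>3](S)) → 1

|E| = 1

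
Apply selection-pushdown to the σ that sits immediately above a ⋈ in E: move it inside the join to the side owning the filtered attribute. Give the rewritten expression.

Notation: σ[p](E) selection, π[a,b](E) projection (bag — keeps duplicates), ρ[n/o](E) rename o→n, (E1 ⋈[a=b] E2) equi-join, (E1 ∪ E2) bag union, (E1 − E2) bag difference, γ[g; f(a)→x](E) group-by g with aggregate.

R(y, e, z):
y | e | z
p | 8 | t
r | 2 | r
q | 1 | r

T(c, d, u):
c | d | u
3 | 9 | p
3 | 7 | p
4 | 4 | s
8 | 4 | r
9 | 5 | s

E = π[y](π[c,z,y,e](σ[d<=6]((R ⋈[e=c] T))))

σ filters on d, owned by the right side.
E' = π[y](π[c,z,y,e]((R ⋈[e=c] σ[d<=6](T))))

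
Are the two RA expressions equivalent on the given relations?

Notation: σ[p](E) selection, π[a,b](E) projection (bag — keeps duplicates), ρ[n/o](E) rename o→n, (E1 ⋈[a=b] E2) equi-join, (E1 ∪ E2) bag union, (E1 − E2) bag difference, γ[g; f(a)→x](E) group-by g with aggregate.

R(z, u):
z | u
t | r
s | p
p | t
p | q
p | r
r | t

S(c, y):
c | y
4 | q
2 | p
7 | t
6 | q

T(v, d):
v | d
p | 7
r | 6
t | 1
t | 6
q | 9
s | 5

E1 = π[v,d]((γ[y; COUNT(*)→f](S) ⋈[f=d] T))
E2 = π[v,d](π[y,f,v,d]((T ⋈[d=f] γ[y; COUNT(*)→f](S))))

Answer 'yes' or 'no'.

E1 subexpression sizes:
  S → 4
  γ[y; COUNT(*)→f](S) → 3
  T → 6
  (γ[y; COUNT(*)→f](S) ⋈[f=d] T) → 2
  π[v,d]((γ[y; COUNT(*)→f](S) ⋈[f=d] T)) → 2
E2 subexpression sizes:
  T → 6
  S → 4
  γ[y; COUNT(*)→f](S) → 3
  (T ⋈[d=f] γ[y; COUNT(*)→f](S)) → 2
  π[y,f,v,d]((T ⋈[d=f] γ[y; COUNT(*)→f](S))) → 2
  π[v,d](π[y,f,v,d]((T ⋈[d=f] γ[y; COUNT(*)→f](S)))) → 2

E1 and E2 produce the same multiset:
v | d
t | 1
t | 1

yes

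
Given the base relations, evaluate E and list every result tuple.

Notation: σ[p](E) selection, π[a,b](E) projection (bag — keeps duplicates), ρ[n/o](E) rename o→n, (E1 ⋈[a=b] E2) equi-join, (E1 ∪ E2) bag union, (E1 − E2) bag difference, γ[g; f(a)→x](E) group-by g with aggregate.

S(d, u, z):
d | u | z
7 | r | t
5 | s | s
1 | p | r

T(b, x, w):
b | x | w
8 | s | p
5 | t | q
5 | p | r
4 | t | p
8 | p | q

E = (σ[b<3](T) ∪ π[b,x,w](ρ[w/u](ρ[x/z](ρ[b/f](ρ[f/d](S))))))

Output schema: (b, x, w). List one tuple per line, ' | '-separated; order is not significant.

Row counts bottom-up:
  T → 5
  σ[b<3](T) → 0
  S → 3
  ρ[f/d](S) → 3
  ρ[b/f](ρ[f/d](S)) → 3
  ρ[x/z](ρ[b/f](ρ[f/d](S))) → 3
  ρ[w/u](ρ[x/z](ρ[b/f](ρ[f/d](S)))) → 3
  π[b,x,w](ρ[w/u](ρ[x/z](ρ[b/f](ρ[f/d](S))))) → 3
  (σ[b<3](T) ∪ π[b,x,w](ρ[w/u](ρ[x/z](ρ[b/f](ρ[f/d](S)))))) → 3

== RESULT ==
b | x | w
1 | r | p
5 | s | s
7 | t | r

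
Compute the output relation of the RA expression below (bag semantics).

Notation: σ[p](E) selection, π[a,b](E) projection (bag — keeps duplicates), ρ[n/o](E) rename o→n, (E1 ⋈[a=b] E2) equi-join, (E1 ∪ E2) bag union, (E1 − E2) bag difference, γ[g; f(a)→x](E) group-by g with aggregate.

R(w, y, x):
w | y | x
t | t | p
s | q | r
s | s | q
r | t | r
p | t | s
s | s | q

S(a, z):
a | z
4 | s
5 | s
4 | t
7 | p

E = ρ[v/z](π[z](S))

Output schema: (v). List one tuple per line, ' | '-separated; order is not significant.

Subexpression sizes:
  S → 4
  π[z](S) → 4
  ρ[v/z](π[z](S)) → 4

== RESULT ==
v
p
s
s
t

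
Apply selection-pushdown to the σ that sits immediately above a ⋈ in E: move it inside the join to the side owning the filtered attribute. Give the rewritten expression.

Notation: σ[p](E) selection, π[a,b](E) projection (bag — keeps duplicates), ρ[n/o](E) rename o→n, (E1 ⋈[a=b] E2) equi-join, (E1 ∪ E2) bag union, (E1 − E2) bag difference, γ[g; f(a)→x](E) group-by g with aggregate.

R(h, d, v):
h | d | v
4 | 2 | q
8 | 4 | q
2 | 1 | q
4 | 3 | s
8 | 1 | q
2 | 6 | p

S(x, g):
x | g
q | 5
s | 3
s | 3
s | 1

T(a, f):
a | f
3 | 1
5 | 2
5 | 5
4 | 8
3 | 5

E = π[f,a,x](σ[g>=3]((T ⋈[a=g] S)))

σ filters on g, owned by the right side.
E' = π[f,a,x]((T ⋈[a=g] σ[g>=3](S)))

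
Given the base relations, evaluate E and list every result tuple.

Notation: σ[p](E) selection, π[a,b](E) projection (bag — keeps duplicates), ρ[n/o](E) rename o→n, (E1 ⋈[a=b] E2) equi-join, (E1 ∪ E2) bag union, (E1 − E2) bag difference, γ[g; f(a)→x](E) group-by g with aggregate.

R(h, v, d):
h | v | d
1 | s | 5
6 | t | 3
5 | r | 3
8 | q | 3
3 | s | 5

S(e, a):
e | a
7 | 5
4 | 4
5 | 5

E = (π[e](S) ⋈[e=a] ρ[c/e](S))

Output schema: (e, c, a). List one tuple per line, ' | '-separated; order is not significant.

Per-node cardinality:
  S → 3
  π[e](S) → 3
  S → 3
  ρ[c/e](S) → 3
  (π[e](S) ⋈[e=a] ρ[c/e](S)) → 3

== RESULT ==
e | c | a
4 | 4 | 4
5 | 5 | 5
5 | 7 | 5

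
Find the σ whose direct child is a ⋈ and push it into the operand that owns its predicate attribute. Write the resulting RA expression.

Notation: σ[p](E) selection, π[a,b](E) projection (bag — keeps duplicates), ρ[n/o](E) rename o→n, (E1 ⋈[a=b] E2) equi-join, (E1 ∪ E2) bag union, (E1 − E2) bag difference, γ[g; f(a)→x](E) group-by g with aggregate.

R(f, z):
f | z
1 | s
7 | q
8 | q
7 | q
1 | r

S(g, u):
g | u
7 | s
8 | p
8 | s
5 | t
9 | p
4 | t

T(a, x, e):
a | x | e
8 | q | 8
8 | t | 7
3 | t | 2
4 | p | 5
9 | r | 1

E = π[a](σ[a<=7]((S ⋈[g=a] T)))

σ filters on a, owned by the right side.
E' = π[a]((S ⋈[g=a] σ[a<=7](T)))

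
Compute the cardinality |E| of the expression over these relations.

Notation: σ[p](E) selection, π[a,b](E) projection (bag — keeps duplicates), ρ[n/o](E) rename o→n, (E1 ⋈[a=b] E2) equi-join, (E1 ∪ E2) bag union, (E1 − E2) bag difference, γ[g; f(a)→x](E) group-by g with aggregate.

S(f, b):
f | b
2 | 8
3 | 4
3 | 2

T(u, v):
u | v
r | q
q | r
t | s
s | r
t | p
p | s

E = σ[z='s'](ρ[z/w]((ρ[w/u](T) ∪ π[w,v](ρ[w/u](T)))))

Subexpression sizes:
  T → 6
  ρ[w/u](T) → 6
  T → 6
  ρ[w/u](T) → 6
  π[w,v](ρ[w/u](T)) → 6
  (ρ[w/u](T) ∪ π[w,v](ρ[w/u](T))) → 12
  ρ[z/w]((ρ[w/u](T) ∪ π[w,v](ρ[w/u](T)))) → 12
  σ[z='s'](ρ[z/w]((ρ[w/u](T) ∪ π[w,v](ρ[w/u](T))))) → 2

|E| = 2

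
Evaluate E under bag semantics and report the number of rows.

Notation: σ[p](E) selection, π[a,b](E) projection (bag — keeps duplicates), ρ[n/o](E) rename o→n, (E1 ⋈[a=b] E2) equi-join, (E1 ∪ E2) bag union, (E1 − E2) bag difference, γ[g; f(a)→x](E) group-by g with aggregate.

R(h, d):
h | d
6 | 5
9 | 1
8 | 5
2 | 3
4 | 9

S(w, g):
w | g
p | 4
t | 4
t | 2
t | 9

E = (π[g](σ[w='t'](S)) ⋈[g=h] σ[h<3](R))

Per-node cardinality:
  S → 4
  σ[w='t'](S) → 3
  π[g](σ[w='t'](S)) → 3
  R → 5
  σ[h<3](R) → 1
  (π[g](σ[w='t'](S)) ⋈[g=h] σ[h<3](R)) → 1

|E| = 1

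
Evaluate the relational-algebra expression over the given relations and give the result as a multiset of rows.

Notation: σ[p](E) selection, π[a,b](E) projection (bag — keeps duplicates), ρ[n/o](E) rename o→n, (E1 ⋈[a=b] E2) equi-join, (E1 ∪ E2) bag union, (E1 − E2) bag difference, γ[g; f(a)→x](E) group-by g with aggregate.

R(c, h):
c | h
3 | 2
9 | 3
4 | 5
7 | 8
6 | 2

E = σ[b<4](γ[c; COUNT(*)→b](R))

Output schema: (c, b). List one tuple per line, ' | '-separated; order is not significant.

Row counts bottom-up:
  R → 5
  γ[c; COUNT(*)→b](R) → 5
  σ[b<4](γ[c; COUNT(*)→b](R)) → 5

== RESULT ==
c | b
3 | 1
4 | 1
6 | 1
7 | 1
9 | 1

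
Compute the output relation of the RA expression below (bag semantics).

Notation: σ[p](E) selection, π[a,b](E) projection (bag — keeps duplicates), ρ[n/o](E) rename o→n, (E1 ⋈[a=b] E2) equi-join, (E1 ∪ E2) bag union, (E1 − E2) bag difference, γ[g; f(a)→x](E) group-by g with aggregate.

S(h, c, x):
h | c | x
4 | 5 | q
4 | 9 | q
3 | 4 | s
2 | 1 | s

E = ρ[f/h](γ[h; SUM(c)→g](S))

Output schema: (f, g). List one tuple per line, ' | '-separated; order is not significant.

Row counts bottom-up:
  S → 4
  γ[h; SUM(c)→g](S) → 3
  ρ[f/h](γ[h; SUM(c)→g](S)) → 3

== RESULT ==
f | g
2 | 1
3 | 4
4 | 14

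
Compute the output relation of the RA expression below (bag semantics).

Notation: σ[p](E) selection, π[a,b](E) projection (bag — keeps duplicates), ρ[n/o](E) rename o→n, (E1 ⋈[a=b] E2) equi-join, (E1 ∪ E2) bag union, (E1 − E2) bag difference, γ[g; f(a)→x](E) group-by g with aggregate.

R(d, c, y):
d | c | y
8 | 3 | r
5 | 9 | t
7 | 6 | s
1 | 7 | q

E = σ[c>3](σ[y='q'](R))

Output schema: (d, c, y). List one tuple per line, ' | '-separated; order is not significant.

Stepwise |·|:
  R → 4
  σ[y='q'](R) → 1
  σ[c>3](σ[y='q'](R)) → 1

== RESULT ==
d | c | y
1 | 7 | q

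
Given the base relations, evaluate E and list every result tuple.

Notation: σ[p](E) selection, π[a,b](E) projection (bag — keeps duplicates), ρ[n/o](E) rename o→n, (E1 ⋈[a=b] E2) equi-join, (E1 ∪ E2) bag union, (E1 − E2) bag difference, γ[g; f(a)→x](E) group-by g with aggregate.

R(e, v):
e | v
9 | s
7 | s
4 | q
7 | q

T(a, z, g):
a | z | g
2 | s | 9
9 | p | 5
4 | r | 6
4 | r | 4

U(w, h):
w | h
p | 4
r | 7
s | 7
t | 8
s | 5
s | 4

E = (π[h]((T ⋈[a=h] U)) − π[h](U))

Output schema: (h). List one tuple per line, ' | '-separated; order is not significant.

Stepwise |·|:
  T → 4
  U → 6
  (T ⋈[a=h] U) → 4
  π[h]((T ⋈[a=h] U)) → 4
  U → 6
  π[h](U) → 6
  (π[h]((T ⋈[a=h] U)) − π[h](U)) → 2

== RESULT ==
h
4
4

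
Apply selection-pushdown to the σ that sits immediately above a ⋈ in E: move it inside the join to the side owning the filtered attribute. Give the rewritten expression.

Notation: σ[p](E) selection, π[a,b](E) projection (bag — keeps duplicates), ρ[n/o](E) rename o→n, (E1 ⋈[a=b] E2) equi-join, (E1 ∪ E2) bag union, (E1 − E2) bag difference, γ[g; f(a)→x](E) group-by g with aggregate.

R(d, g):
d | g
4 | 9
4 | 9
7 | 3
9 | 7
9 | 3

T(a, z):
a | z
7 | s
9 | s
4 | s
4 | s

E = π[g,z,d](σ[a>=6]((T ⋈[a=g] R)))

σ filters on a, owned by the left side.
E' = π[g,z,d]((σ[a>=6](T) ⋈[a=g] R))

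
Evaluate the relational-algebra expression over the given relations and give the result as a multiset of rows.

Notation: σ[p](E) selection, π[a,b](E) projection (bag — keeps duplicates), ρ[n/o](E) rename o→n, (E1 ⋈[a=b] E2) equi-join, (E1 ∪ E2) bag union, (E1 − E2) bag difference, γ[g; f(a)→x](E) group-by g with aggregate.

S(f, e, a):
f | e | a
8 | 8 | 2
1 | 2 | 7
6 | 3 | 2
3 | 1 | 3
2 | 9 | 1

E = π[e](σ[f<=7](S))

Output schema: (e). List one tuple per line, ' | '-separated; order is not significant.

Subexpression sizes:
  S → 5
  σ[f<=7](S) → 4
  π[e](σ[f<=7](S)) → 4

== RESULT ==
e
1
2
3
9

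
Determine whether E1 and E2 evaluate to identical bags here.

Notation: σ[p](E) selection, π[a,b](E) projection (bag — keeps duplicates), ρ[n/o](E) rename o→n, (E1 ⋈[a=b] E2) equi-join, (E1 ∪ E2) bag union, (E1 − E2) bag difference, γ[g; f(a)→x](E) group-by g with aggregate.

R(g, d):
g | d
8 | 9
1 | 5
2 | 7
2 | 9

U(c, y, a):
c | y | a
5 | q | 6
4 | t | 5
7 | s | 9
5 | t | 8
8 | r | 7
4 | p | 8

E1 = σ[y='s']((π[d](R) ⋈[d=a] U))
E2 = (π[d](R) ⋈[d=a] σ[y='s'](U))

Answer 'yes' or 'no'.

E1 subexpression sizes:
  R → 4
  π[d](R) → 4
  U → 6
  (π[d](R) ⋈[d=a] U) → 4
  σ[y='s']((π[d](R) ⋈[d=a] U)) → 2
E2 subexpression sizes:
  R → 4
  π[d](R) → 4
  U → 6
  σ[y='s'](U) → 1
  (π[d](R) ⋈[d=a] σ[y='s'](U)) → 2

E1 and E2 produce the same multiset:
d | c | y | a
9 | 7 | s | 9
9 | 7 | s | 9

yes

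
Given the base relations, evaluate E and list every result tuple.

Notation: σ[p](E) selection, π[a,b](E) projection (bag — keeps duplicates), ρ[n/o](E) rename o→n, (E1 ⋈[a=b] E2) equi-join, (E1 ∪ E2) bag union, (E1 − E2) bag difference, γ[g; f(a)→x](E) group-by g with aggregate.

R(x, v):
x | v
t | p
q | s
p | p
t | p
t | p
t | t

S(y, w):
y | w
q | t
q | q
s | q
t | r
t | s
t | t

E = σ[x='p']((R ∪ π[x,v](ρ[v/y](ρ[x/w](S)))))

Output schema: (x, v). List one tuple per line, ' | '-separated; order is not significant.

Stepwise |·|:
  R → 6
  S → 6
  ρ[x/w](S) → 6
  ρ[v/y](ρ[x/w](S)) → 6
  π[x,v](ρ[v/y](ρ[x/w](S))) → 6
  (R ∪ π[x,v](ρ[v/y](ρ[x/w](S)))) → 12
  σ[x='p']((R ∪ π[x,v](ρ[v/y](ρ[x/w](S))))) → 1

== RESULT ==
x | v
p | p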